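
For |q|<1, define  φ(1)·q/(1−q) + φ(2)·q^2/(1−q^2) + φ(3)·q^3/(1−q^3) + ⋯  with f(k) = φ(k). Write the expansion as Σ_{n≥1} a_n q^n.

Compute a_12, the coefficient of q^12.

[q^12] φ(1)=1,φ(2)=1,φ(3)=2,φ(4)=2,φ(6)=2,φ(12)=4 ⇒ 12

a_12 = 12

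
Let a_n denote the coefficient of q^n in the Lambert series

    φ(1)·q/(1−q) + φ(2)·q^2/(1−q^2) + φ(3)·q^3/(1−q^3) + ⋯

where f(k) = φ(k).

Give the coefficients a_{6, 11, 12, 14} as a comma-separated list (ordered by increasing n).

[q^6] φ(1)=1,φ(2)=1,φ(3)=2,φ(6)=2 ⇒ 6
n=11: 1·11 11·1  φ→[1+10]=11
q^12  k|12↦φ(k): 1:1 2:1 3:2 4:2 6:2 12:4  a_12=12
q^14  k|14↦φ(k): 1:1 2:1 7:6 14:6  a_14=14

6, 11, 12, 14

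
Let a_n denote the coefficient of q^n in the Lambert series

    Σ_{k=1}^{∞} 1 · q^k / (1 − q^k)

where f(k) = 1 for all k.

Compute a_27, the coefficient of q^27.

a_27 = 4

[q^27] f(1)=1,f(3)=1,f(9)=1,f(27)=1 ⇒ 4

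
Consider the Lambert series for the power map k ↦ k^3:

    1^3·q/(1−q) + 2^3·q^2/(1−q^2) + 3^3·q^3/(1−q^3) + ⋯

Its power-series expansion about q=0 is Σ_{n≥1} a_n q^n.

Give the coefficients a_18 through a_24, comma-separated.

[q^18] f(1)=1,f(2)=8,f(3)=27,f(6)=216,f(9)=729,f(18)=5832 ⇒ 6813
d|19:{19,1}  Σf=6859+1=6860
q^20  k|20↦f(k): 20:8000 10:1000 5:125 4:64 2:8 1:1  a_20=9198
n=21: 1·21 3·7 7·3 21·1  f→[1+27+343+9261]=9632
d|22:{22,11,2,1}  Σf=10648+1331+8+1=11988
d|23:{23,1}  Σf=12167+1=12168
[q^24] f(1)=1,f(2)=8,f(3)=27,f(4)=64,f(6)=216,f(8)=512,f(12)=1728,f(24)=13824 ⇒ 16380

6813, 6860, 9198, 9632, 11988, 12168, 16380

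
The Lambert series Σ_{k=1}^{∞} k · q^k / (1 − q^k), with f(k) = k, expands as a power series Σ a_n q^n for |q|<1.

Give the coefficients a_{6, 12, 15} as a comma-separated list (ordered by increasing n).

d|6:{1,2,3,6}  Σf=1+2+3+6=12
d|12:{1,2,3,4,6,12}  Σf=1+2+3+4+6+12=28
q^15  k|15↦f(k): 1:1 3:3 5:5 15:15  a_15=24

12, 28, 24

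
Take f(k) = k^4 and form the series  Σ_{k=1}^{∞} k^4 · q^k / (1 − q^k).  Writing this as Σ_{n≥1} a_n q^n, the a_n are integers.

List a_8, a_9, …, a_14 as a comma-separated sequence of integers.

4369, 6643, 10642, 14642, 22386, 28562, 40834

d|8:{1,2,4,8}  Σf=1+16+256+4096=4369
n=9: 1·9 3·3 9·1  f→[1+81+6561]=6643
n=10: 10·1 5·2 2·5 1·10  f→[10000+625+16+1]=10642
[q^11] f(1)=1,f(11)=14641 ⇒ 14642
[q^12] f(1)=1,f(2)=16,f(3)=81,f(4)=256,f(6)=1296,f(12)=20736 ⇒ 22386
q^13  k|13↦f(k): 1:1 13:28561  a_13=28562
n=14: 14·1 7·2 2·7 1·14  f→[38416+2401+16+1]=40834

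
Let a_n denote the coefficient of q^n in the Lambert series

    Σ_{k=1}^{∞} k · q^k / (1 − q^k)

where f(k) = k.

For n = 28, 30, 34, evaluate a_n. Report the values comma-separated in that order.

56, 72, 54

q^28  k|28↦f(k): 28:28 14:14 7:7 4:4 2:2 1:1  a_28=56
[q^30] f(1)=1,f(2)=2,f(3)=3,f(5)=5,f(6)=6,f(10)=10,f(15)=15,f(30)=30 ⇒ 72
n=34: 1·34 2·17 17·2 34·1  f→[1+2+17+34]=54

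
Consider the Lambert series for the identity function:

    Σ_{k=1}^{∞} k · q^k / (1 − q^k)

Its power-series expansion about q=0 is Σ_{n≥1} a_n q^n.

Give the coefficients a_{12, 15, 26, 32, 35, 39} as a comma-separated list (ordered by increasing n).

28, 24, 42, 63, 48, 56

n=12: 1·12 2·6 3·4 4·3 6·2 12·1  f→[1+2+3+4+6+12]=28
[q^15] f(15)=15,f(5)=5,f(3)=3,f(1)=1 ⇒ 24
[q^26] f(26)=26,f(13)=13,f(2)=2,f(1)=1 ⇒ 42
d|32:{1,2,4,8,16,32}  Σf=1+2+4+8+16+32=63
q^35  k|35↦f(k): 35:35 7:7 5:5 1:1  a_35=48
d|39:{39,13,3,1}  Σf=39+13+3+1=56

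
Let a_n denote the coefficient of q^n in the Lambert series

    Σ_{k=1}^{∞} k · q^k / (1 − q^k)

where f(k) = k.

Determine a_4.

q^4  k|4↦f(k): 1:1 2:2 4:4  a_4=7

a_4 = 7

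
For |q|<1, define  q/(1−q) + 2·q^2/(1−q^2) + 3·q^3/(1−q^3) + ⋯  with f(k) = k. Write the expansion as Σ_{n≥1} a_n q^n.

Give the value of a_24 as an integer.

a_24 = 60

n=24: 1·24 2·12 3·8 4·6 6·4 8·3 12·2 24·1  f→[1+2+3+4+6+8+12+24]=60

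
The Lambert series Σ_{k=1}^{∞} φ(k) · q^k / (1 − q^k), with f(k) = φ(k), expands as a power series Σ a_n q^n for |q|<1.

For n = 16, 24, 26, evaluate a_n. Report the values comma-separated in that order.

d|16:{16,8,4,2,1}  Σφ=8+4+2+1+1=16
n=24: 24·1 12·2 8·3 6·4 4·6 3·8 2·12 1·24  φ→[8+4+4+2+2+2+1+1]=24
n=26: 1·26 2·13 13·2 26·1  φ→[1+1+12+12]=26

16, 24, 26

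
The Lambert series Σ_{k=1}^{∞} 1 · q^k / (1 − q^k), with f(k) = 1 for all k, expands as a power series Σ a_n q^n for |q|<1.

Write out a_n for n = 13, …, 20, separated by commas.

q^13  k|13↦f(k): 13:1 1:1  a_13=2
n=14: 14·1 7·2 2·7 1·14  f→[1+1+1+1]=4
q^15  k|15↦f(k): 1:1 3:1 5:1 15:1  a_15=4
q^16  k|16↦f(k): 1:1 2:1 4:1 8:1 16:1  a_16=5
n=17: 1·17 17·1  f→[1+1]=2
[q^18] f(1)=1,f(2)=1,f(3)=1,f(6)=1,f(9)=1,f(18)=1 ⇒ 6
n=19: 19·1 1·19  f→[1+1]=2
q^20  k|20↦f(k): 20:1 10:1 5:1 4:1 2:1 1:1  a_20=6

2, 4, 4, 5, 2, 6, 2, 6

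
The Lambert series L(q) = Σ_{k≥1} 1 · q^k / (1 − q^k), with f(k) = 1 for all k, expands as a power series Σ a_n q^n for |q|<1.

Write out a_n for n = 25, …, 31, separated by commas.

d|25:{25,5,1}  Σf=1+1+1=3
q^26  k|26↦f(k): 1:1 2:1 13:1 26:1  a_26=4
n=27: 27·1 9·3 3·9 1·27  f→[1+1+1+1]=4
n=28: 1·28 2·14 4·7 7·4 14·2 28·1  f→[1+1+1+1+1+1]=6
n=29: 1·29 29·1  f→[1+1]=2
d|30:{30,15,10,6,5,3,2,1}  Σf=1+1+1+1+1+1+1+1=8
d|31:{1,31}  Σf=1+1=2

3, 4, 4, 6, 2, 8, 2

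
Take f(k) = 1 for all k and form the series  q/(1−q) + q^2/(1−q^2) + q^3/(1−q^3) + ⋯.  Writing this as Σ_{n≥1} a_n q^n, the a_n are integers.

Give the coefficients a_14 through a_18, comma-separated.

4, 4, 5, 2, 6

q^14  k|14↦f(k): 1:1 2:1 7:1 14:1  a_14=4
[q^15] f(1)=1,f(3)=1,f(5)=1,f(15)=1 ⇒ 4
[q^16] f(1)=1,f(2)=1,f(4)=1,f(8)=1,f(16)=1 ⇒ 5
q^17  k|17↦f(k): 17:1 1:1  a_17=2
[q^18] f(18)=1,f(9)=1,f(6)=1,f(3)=1,f(2)=1,f(1)=1 ⇒ 6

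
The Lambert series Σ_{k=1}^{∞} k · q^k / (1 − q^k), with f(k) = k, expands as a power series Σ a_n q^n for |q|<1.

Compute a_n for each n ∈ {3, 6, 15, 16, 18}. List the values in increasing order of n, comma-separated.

4, 12, 24, 31, 39

q^3  k|3↦f(k): 3:3 1:1  a_3=4
n=6: 1·6 2·3 3·2 6·1  f→[1+2+3+6]=12
q^15  k|15↦f(k): 1:1 3:3 5:5 15:15  a_15=24
n=16: 1·16 2·8 4·4 8·2 16·1  f→[1+2+4+8+16]=31
d|18:{18,9,6,3,2,1}  Σf=18+9+6+3+2+1=39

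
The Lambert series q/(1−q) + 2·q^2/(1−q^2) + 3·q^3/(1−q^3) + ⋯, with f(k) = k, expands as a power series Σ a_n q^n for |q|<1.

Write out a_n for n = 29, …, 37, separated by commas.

d|29:{29,1}  Σf=29+1=30
n=30: 1·30 2·15 3·10 5·6 6·5 10·3 15·2 30·1  f→[1+2+3+5+6+10+15+30]=72
[q^31] f(31)=31,f(1)=1 ⇒ 32
[q^32] f(1)=1,f(2)=2,f(4)=4,f(8)=8,f(16)=16,f(32)=32 ⇒ 63
n=33: 1·33 3·11 11·3 33·1  f→[1+3+11+33]=48
n=34: 34·1 17·2 2·17 1·34  f→[34+17+2+1]=54
[q^35] f(1)=1,f(5)=5,f(7)=7,f(35)=35 ⇒ 48
n=36: 36·1 18·2 12·3 9·4 6·6 4·9 3·12 2·18 1·36  f→[36+18+12+9+6+4+3+2+1]=91
q^37  k|37↦f(k): 1:1 37:37  a_37=38

30, 72, 32, 63, 48, 54, 48, 91, 38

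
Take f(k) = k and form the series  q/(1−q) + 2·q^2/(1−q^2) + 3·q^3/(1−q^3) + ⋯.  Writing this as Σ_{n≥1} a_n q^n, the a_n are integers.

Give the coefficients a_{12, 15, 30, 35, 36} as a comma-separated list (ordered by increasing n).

28, 24, 72, 48, 91

[q^12] f(12)=12,f(6)=6,f(4)=4,f(3)=3,f(2)=2,f(1)=1 ⇒ 28
n=15: 1·15 3·5 5·3 15·1  f→[1+3+5+15]=24
d|30:{30,15,10,6,5,3,2,1}  Σf=30+15+10+6+5+3+2+1=72
[q^35] f(1)=1,f(5)=5,f(7)=7,f(35)=35 ⇒ 48
[q^36] f(36)=36,f(18)=18,f(12)=12,f(9)=9,f(6)=6,f(4)=4,f(3)=3,f(2)=2,f(1)=1 ⇒ 91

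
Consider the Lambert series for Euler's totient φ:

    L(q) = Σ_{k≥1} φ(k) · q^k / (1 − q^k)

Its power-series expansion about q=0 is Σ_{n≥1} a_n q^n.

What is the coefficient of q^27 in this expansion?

d|27:{27,9,3,1}  Σφ=18+6+2+1=27

a_27 = 27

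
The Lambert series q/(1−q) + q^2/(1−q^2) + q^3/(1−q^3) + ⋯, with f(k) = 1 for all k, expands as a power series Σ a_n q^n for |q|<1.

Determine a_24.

d|24:{24,12,8,6,4,3,2,1}  Σf=1+1+1+1+1+1+1+1=8

a_24 = 8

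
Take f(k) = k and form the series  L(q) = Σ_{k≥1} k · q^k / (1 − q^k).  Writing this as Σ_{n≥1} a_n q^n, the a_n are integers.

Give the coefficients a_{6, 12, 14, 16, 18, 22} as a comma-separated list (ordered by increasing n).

q^6  k|6↦f(k): 1:1 2:2 3:3 6:6  a_6=12
n=12: 1·12 2·6 3·4 4·3 6·2 12·1  f→[1+2+3+4+6+12]=28
d|14:{1,2,7,14}  Σf=1+2+7+14=24
n=16: 16·1 8·2 4·4 2·8 1·16  f→[16+8+4+2+1]=31
d|18:{18,9,6,3,2,1}  Σf=18+9+6+3+2+1=39
d|22:{1,2,11,22}  Σf=1+2+11+22=36

12, 28, 24, 31, 39, 36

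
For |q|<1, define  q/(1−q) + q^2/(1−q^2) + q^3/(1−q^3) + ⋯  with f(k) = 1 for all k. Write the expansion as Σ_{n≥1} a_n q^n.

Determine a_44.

a_44 = 6

n=44: 1·44 2·22 4·11 11·4 22·2 44·1  f→[1+1+1+1+1+1]=6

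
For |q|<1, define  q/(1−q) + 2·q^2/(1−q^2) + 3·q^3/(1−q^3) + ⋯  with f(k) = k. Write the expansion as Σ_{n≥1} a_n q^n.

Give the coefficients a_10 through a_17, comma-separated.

18, 12, 28, 14, 24, 24, 31, 18

q^10  k|10↦f(k): 1:1 2:2 5:5 10:10  a_10=18
q^11  k|11↦f(k): 11:11 1:1  a_11=12
[q^12] f(1)=1,f(2)=2,f(3)=3,f(4)=4,f(6)=6,f(12)=12 ⇒ 28
d|13:{13,1}  Σf=13+1=14
[q^14] f(1)=1,f(2)=2,f(7)=7,f(14)=14 ⇒ 24
n=15: 15·1 5·3 3·5 1·15  f→[15+5+3+1]=24
n=16: 1·16 2·8 4·4 8·2 16·1  f→[1+2+4+8+16]=31
d|17:{17,1}  Σf=17+1=18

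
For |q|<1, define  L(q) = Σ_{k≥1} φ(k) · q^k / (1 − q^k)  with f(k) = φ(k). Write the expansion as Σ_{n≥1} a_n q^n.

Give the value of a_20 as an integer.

q^20  k|20↦φ(k): 20:8 10:4 5:4 4:2 2:1 1:1  a_20=20

a_20 = 20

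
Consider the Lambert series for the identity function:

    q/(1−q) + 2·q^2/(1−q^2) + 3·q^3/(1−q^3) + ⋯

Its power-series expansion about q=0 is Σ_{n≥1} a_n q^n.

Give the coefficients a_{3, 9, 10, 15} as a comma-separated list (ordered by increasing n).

4, 13, 18, 24

n=3: 1·3 3·1  f→[1+3]=4
d|9:{9,3,1}  Σf=9+3+1=13
[q^10] f(10)=10,f(5)=5,f(2)=2,f(1)=1 ⇒ 18
n=15: 15·1 5·3 3·5 1·15  f→[15+5+3+1]=24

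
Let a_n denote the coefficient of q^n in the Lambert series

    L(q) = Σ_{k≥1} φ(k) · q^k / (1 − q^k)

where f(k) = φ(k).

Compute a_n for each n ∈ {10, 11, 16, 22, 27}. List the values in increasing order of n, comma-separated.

[q^10] φ(10)=4,φ(5)=4,φ(2)=1,φ(1)=1 ⇒ 10
[q^11] φ(11)=10,φ(1)=1 ⇒ 11
n=16: 1·16 2·8 4·4 8·2 16·1  φ→[1+1+2+4+8]=16
n=22: 1·22 2·11 11·2 22·1  φ→[1+1+10+10]=22
d|27:{27,9,3,1}  Σφ=18+6+2+1=27

10, 11, 16, 22, 27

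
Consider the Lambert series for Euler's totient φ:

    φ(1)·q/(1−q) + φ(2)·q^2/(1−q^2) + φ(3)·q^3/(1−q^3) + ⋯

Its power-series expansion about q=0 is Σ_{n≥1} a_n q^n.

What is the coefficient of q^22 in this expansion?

q^22  k|22↦φ(k): 1:1 2:1 11:10 22:10  a_22=22

a_22 = 22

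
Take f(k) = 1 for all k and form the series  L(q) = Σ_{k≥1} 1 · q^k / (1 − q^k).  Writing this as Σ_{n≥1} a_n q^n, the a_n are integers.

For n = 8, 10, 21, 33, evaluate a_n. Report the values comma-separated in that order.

4, 4, 4, 4

n=8: 8·1 4·2 2·4 1·8  f→[1+1+1+1]=4
q^10  k|10↦f(k): 10:1 5:1 2:1 1:1  a_10=4
n=21: 1·21 3·7 7·3 21·1  f→[1+1+1+1]=4
n=33: 33·1 11·3 3·11 1·33  f→[1+1+1+1]=4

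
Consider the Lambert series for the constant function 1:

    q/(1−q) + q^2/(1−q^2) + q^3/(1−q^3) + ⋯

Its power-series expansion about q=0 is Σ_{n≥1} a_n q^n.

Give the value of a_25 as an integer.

a_25 = 3

[q^25] f(1)=1,f(5)=1,f(25)=1 ⇒ 3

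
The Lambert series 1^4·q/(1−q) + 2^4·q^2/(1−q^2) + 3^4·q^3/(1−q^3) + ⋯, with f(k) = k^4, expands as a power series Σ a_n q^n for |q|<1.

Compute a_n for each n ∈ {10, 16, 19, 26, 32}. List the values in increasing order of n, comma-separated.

d|10:{1,2,5,10}  Σf=1+16+625+10000=10642
[q^16] f(16)=65536,f(8)=4096,f(4)=256,f(2)=16,f(1)=1 ⇒ 69905
q^19  k|19↦f(k): 19:130321 1:1  a_19=130322
n=26: 1·26 2·13 13·2 26·1  f→[1+16+28561+456976]=485554
[q^32] f(1)=1,f(2)=16,f(4)=256,f(8)=4096,f(16)=65536,f(32)=1048576 ⇒ 1118481

10642, 69905, 130322, 485554, 1118481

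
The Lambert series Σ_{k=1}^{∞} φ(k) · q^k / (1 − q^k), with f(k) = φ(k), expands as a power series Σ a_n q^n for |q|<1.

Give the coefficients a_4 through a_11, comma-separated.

d|4:{1,2,4}  Σφ=1+1+2=4
[q^5] φ(5)=4,φ(1)=1 ⇒ 5
n=6: 1·6 2·3 3·2 6·1  φ→[1+1+2+2]=6
[q^7] φ(7)=6,φ(1)=1 ⇒ 7
d|8:{1,2,4,8}  Σφ=1+1+2+4=8
d|9:{1,3,9}  Σφ=1+2+6=9
q^10  k|10↦φ(k): 1:1 2:1 5:4 10:4  a_10=10
q^11  k|11↦φ(k): 1:1 11:10  a_11=11

4, 5, 6, 7, 8, 9, 10, 11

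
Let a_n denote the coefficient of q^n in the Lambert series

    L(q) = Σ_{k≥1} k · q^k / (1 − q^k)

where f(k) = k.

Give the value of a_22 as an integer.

a_22 = 36

d|22:{1,2,11,22}  Σf=1+2+11+22=36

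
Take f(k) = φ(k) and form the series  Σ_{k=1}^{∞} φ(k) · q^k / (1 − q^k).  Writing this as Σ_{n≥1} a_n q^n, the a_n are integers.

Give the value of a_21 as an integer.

q^21  k|21↦φ(k): 21:12 7:6 3:2 1:1  a_21=21

a_21 = 21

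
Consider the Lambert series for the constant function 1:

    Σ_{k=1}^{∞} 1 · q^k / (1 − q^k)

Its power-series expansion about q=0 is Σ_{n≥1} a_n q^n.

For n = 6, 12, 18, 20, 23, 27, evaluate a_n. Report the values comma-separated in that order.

4, 6, 6, 6, 2, 4

d|6:{1,2,3,6}  Σf=1+1+1+1=4
q^12  k|12↦f(k): 1:1 2:1 3:1 4:1 6:1 12:1  a_12=6
[q^18] f(1)=1,f(2)=1,f(3)=1,f(6)=1,f(9)=1,f(18)=1 ⇒ 6
n=20: 20·1 10·2 5·4 4·5 2·10 1·20  f→[1+1+1+1+1+1]=6
q^23  k|23↦f(k): 1:1 23:1  a_23=2
d|27:{1,3,9,27}  Σf=1+1+1+1=4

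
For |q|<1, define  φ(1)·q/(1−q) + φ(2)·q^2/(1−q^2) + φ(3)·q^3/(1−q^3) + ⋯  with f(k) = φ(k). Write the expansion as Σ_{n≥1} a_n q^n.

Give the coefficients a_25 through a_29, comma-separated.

[q^25] φ(25)=20,φ(5)=4,φ(1)=1 ⇒ 25
q^26  k|26↦φ(k): 1:1 2:1 13:12 26:12  a_26=26
[q^27] φ(1)=1,φ(3)=2,φ(9)=6,φ(27)=18 ⇒ 27
n=28: 1·28 2·14 4·7 7·4 14·2 28·1  φ→[1+1+2+6+6+12]=28
[q^29] φ(1)=1,φ(29)=28 ⇒ 29

25, 26, 27, 28, 29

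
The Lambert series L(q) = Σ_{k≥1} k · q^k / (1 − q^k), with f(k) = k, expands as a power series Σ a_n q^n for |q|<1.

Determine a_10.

q^10  k|10↦f(k): 10:10 5:5 2:2 1:1  a_10=18

a_10 = 18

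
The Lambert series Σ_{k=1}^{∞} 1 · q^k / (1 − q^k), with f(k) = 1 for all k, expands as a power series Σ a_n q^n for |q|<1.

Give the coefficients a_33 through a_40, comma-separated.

q^33  k|33↦f(k): 33:1 11:1 3:1 1:1  a_33=4
q^34  k|34↦f(k): 1:1 2:1 17:1 34:1  a_34=4
[q^35] f(35)=1,f(7)=1,f(5)=1,f(1)=1 ⇒ 4
q^36  k|36↦f(k): 1:1 2:1 3:1 4:1 6:1 9:1 12:1 18:1 36:1  a_36=9
[q^37] f(37)=1,f(1)=1 ⇒ 2
[q^38] f(38)=1,f(19)=1,f(2)=1,f(1)=1 ⇒ 4
[q^39] f(1)=1,f(3)=1,f(13)=1,f(39)=1 ⇒ 4
d|40:{40,20,10,8,5,4,2,1}  Σf=1+1+1+1+1+1+1+1=8

4, 4, 4, 9, 2, 4, 4, 8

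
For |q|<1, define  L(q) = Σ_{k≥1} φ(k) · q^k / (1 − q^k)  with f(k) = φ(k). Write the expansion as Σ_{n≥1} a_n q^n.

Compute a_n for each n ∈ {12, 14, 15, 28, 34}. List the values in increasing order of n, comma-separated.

n=12: 12·1 6·2 4·3 3·4 2·6 1·12  φ→[4+2+2+2+1+1]=12
q^14  k|14↦φ(k): 1:1 2:1 7:6 14:6  a_14=14
n=15: 1·15 3·5 5·3 15·1  φ→[1+2+4+8]=15
[q^28] φ(1)=1,φ(2)=1,φ(4)=2,φ(7)=6,φ(14)=6,φ(28)=12 ⇒ 28
d|34:{1,2,17,34}  Σφ=1+1+16+16=34

12, 14, 15, 28, 34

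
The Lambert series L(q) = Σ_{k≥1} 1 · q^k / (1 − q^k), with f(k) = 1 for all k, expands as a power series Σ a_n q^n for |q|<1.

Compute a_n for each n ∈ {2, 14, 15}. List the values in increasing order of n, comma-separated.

n=2: 2·1 1·2  f→[1+1]=2
[q^14] f(14)=1,f(7)=1,f(2)=1,f(1)=1 ⇒ 4
[q^15] f(1)=1,f(3)=1,f(5)=1,f(15)=1 ⇒ 4

2, 4, 4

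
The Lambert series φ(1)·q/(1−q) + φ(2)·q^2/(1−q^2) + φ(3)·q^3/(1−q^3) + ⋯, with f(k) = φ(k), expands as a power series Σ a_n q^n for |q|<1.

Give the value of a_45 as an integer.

[q^45] φ(45)=24,φ(15)=8,φ(9)=6,φ(5)=4,φ(3)=2,φ(1)=1 ⇒ 45

a_45 = 45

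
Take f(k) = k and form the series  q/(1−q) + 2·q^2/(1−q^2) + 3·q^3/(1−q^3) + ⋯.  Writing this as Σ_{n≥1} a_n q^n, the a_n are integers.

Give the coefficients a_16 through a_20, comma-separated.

31, 18, 39, 20, 42

d|16:{16,8,4,2,1}  Σf=16+8+4+2+1=31
q^17  k|17↦f(k): 1:1 17:17  a_17=18
n=18: 18·1 9·2 6·3 3·6 2·9 1·18  f→[18+9+6+3+2+1]=39
n=19: 1·19 19·1  f→[1+19]=20
d|20:{20,10,5,4,2,1}  Σf=20+10+5+4+2+1=42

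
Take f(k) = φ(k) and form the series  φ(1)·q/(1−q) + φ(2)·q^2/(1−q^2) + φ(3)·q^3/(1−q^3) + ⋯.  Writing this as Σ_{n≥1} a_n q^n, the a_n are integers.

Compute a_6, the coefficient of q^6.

q^6  k|6↦φ(k): 6:2 3:2 2:1 1:1  a_6=6

a_6 = 6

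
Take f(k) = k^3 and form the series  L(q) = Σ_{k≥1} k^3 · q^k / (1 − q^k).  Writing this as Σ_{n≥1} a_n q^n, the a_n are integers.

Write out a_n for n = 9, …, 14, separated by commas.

n=9: 9·1 3·3 1·9  f→[729+27+1]=757
[q^10] f(1)=1,f(2)=8,f(5)=125,f(10)=1000 ⇒ 1134
d|11:{11,1}  Σf=1331+1=1332
q^12  k|12↦f(k): 1:1 2:8 3:27 4:64 6:216 12:1728  a_12=2044
d|13:{13,1}  Σf=2197+1=2198
q^14  k|14↦f(k): 1:1 2:8 7:343 14:2744  a_14=3096

757, 1134, 1332, 2044, 2198, 3096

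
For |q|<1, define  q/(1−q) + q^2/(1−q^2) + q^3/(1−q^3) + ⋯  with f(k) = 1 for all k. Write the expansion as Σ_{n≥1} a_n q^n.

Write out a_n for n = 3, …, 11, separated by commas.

q^3  k|3↦f(k): 3:1 1:1  a_3=2
q^4  k|4↦f(k): 4:1 2:1 1:1  a_4=3
n=5: 5·1 1·5  f→[1+1]=2
d|6:{6,3,2,1}  Σf=1+1+1+1=4
[q^7] f(7)=1,f(1)=1 ⇒ 2
n=8: 8·1 4·2 2·4 1·8  f→[1+1+1+1]=4
q^9  k|9↦f(k): 1:1 3:1 9:1  a_9=3
q^10  k|10↦f(k): 1:1 2:1 5:1 10:1  a_10=4
[q^11] f(11)=1,f(1)=1 ⇒ 2

2, 3, 2, 4, 2, 4, 3, 4, 2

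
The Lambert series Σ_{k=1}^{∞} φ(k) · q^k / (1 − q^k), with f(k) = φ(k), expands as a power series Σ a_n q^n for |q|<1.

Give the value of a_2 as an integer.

[q^2] φ(2)=1,φ(1)=1 ⇒ 2

a_2 = 2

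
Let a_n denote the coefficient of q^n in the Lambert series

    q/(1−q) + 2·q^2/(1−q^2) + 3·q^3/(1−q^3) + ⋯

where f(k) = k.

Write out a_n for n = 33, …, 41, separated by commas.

q^33  k|33↦f(k): 33:33 11:11 3:3 1:1  a_33=48
[q^34] f(34)=34,f(17)=17,f(2)=2,f(1)=1 ⇒ 54
[q^35] f(35)=35,f(7)=7,f(5)=5,f(1)=1 ⇒ 48
q^36  k|36↦f(k): 1:1 2:2 3:3 4:4 6:6 9:9 12:12 18:18 36:36  a_36=91
d|37:{1,37}  Σf=1+37=38
n=38: 38·1 19·2 2·19 1·38  f→[38+19+2+1]=60
d|39:{1,3,13,39}  Σf=1+3+13+39=56
q^40  k|40↦f(k): 1:1 2:2 4:4 5:5 8:8 10:10 20:20 40:40  a_40=90
q^41  k|41↦f(k): 41:41 1:1  a_41=42

48, 54, 48, 91, 38, 60, 56, 90, 42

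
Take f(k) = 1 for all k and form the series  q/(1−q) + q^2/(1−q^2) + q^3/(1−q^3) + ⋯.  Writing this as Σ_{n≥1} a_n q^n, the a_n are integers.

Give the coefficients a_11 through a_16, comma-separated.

[q^11] f(11)=1,f(1)=1 ⇒ 2
n=12: 12·1 6·2 4·3 3·4 2·6 1·12  f→[1+1+1+1+1+1]=6
[q^13] f(1)=1,f(13)=1 ⇒ 2
[q^14] f(14)=1,f(7)=1,f(2)=1,f(1)=1 ⇒ 4
d|15:{1,3,5,15}  Σf=1+1+1+1=4
q^16  k|16↦f(k): 16:1 8:1 4:1 2:1 1:1  a_16=5

2, 6, 2, 4, 4, 5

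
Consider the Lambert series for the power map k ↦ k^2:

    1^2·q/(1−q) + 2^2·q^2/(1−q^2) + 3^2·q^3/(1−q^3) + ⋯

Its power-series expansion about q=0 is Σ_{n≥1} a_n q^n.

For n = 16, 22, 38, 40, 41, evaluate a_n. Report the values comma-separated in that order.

341, 610, 1810, 2210, 1682

[q^16] f(1)=1,f(2)=4,f(4)=16,f(8)=64,f(16)=256 ⇒ 341
q^22  k|22↦f(k): 22:484 11:121 2:4 1:1  a_22=610
n=38: 38·1 19·2 2·19 1·38  f→[1444+361+4+1]=1810
d|40:{40,20,10,8,5,4,2,1}  Σf=1600+400+100+64+25+16+4+1=2210
q^41  k|41↦f(k): 1:1 41:1681  a_41=1682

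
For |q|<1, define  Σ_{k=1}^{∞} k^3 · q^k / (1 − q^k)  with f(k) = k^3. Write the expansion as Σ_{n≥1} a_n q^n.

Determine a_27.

q^27  k|27↦f(k): 1:1 3:27 9:729 27:19683  a_27=20440

a_27 = 20440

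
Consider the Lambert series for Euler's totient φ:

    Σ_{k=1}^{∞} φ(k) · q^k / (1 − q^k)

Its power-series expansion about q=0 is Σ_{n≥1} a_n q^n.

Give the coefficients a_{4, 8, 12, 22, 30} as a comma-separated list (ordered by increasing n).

n=4: 4·1 2·2 1·4  φ→[2+1+1]=4
q^8  k|8↦φ(k): 1:1 2:1 4:2 8:4  a_8=8
q^12  k|12↦φ(k): 12:4 6:2 4:2 3:2 2:1 1:1  a_12=12
n=22: 22·1 11·2 2·11 1·22  φ→[10+10+1+1]=22
[q^30] φ(30)=8,φ(15)=8,φ(10)=4,φ(6)=2,φ(5)=4,φ(3)=2,φ(2)=1,φ(1)=1 ⇒ 30

4, 8, 12, 22, 30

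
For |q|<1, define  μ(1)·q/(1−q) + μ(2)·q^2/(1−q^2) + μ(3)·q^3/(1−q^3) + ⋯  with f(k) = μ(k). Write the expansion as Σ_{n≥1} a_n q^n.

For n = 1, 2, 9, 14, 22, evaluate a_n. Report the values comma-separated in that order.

1, 0, 0, 0, 0

d|1:{1}  Σμ=1=1
q^2  k|2↦μ(k): 2:-1 1:1  a_2=0
q^9  k|9↦μ(k): 9:0 3:-1 1:1  a_9=0
n=14: 1·14 2·7 7·2 14·1  μ→[1+(-1)+(-1)+1]=0
q^22  k|22↦μ(k): 1:1 2:-1 11:-1 22:1  a_22=0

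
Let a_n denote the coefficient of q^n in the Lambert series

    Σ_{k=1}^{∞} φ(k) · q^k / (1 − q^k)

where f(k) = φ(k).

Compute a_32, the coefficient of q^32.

q^32  k|32↦φ(k): 1:1 2:1 4:2 8:4 16:8 32:16  a_32=32

a_32 = 32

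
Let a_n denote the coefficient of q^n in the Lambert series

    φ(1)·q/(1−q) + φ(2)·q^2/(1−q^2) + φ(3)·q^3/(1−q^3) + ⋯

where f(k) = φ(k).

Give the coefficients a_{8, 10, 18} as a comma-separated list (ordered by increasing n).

d|8:{1,2,4,8}  Σφ=1+1+2+4=8
n=10: 10·1 5·2 2·5 1·10  φ→[4+4+1+1]=10
q^18  k|18↦φ(k): 18:6 9:6 6:2 3:2 2:1 1:1  a_18=18

8, 10, 18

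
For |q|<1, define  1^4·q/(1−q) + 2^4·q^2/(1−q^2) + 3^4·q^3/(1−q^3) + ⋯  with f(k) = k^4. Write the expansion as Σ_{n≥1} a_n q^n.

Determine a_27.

d|27:{27,9,3,1}  Σf=531441+6561+81+1=538084

a_27 = 538084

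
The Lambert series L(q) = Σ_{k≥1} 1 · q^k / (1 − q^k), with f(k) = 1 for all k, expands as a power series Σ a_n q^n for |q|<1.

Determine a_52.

a_52 = 6

q^52  k|52↦f(k): 1:1 2:1 4:1 13:1 26:1 52:1  a_52=6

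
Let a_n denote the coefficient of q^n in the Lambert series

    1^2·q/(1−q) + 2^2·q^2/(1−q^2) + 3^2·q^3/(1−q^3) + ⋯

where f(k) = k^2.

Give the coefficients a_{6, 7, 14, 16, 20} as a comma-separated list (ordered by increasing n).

50, 50, 250, 341, 546

d|6:{6,3,2,1}  Σf=36+9+4+1=50
n=7: 1·7 7·1  f→[1+49]=50
d|14:{14,7,2,1}  Σf=196+49+4+1=250
q^16  k|16↦f(k): 1:1 2:4 4:16 8:64 16:256  a_16=341
q^20  k|20↦f(k): 20:400 10:100 5:25 4:16 2:4 1:1  a_20=546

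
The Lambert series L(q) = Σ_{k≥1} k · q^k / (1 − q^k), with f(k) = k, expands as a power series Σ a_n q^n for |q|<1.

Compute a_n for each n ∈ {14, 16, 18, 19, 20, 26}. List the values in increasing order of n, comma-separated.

24, 31, 39, 20, 42, 42

q^14  k|14↦f(k): 1:1 2:2 7:7 14:14  a_14=24
d|16:{1,2,4,8,16}  Σf=1+2+4+8+16=31
[q^18] f(1)=1,f(2)=2,f(3)=3,f(6)=6,f(9)=9,f(18)=18 ⇒ 39
[q^19] f(1)=1,f(19)=19 ⇒ 20
d|20:{20,10,5,4,2,1}  Σf=20+10+5+4+2+1=42
q^26  k|26↦f(k): 1:1 2:2 13:13 26:26  a_26=42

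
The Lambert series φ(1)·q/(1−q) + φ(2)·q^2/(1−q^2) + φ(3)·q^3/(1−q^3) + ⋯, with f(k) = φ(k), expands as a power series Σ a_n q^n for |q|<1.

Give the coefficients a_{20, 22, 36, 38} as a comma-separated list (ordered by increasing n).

d|20:{1,2,4,5,10,20}  Σφ=1+1+2+4+4+8=20
[q^22] φ(22)=10,φ(11)=10,φ(2)=1,φ(1)=1 ⇒ 22
n=36: 1·36 2·18 3·12 4·9 6·6 9·4 12·3 18·2 36·1  φ→[1+1+2+2+2+6+4+6+12]=36
q^38  k|38↦φ(k): 38:18 19:18 2:1 1:1  a_38=38

20, 22, 36, 38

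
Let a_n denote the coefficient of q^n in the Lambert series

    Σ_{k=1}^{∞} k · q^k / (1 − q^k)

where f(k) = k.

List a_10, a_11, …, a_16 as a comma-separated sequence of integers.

18, 12, 28, 14, 24, 24, 31

d|10:{1,2,5,10}  Σf=1+2+5+10=18
d|11:{1,11}  Σf=1+11=12
q^12  k|12↦f(k): 12:12 6:6 4:4 3:3 2:2 1:1  a_12=28
[q^13] f(1)=1,f(13)=13 ⇒ 14
n=14: 14·1 7·2 2·7 1·14  f→[14+7+2+1]=24
[q^15] f(15)=15,f(5)=5,f(3)=3,f(1)=1 ⇒ 24
[q^16] f(16)=16,f(8)=8,f(4)=4,f(2)=2,f(1)=1 ⇒ 31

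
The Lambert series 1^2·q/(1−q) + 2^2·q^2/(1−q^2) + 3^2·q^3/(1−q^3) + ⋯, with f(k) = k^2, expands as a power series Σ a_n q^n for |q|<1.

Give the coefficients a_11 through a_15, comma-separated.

[q^11] f(11)=121,f(1)=1 ⇒ 122
n=12: 12·1 6·2 4·3 3·4 2·6 1·12  f→[144+36+16+9+4+1]=210
q^13  k|13↦f(k): 1:1 13:169  a_13=170
[q^14] f(1)=1,f(2)=4,f(7)=49,f(14)=196 ⇒ 250
n=15: 1·15 3·5 5·3 15·1  f→[1+9+25+225]=260

122, 210, 170, 250, 260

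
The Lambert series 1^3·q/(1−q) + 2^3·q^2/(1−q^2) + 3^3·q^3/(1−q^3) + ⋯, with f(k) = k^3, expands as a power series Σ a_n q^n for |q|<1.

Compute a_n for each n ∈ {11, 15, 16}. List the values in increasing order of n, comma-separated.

q^11  k|11↦f(k): 11:1331 1:1  a_11=1332
d|15:{15,5,3,1}  Σf=3375+125+27+1=3528
d|16:{1,2,4,8,16}  Σf=1+8+64+512+4096=4681

1332, 3528, 4681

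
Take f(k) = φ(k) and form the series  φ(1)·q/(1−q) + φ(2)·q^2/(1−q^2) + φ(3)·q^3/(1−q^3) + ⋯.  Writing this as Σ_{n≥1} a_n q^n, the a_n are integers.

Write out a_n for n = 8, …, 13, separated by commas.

q^8  k|8↦φ(k): 8:4 4:2 2:1 1:1  a_8=8
q^9  k|9↦φ(k): 9:6 3:2 1:1  a_9=9
[q^10] φ(1)=1,φ(2)=1,φ(5)=4,φ(10)=4 ⇒ 10
[q^11] φ(1)=1,φ(11)=10 ⇒ 11
n=12: 1·12 2·6 3·4 4·3 6·2 12·1  φ→[1+1+2+2+2+4]=12
n=13: 1·13 13·1  φ→[1+12]=13

8, 9, 10, 11, 12, 13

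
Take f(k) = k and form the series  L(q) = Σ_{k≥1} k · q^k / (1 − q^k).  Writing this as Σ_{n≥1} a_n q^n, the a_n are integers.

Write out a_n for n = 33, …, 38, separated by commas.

n=33: 33·1 11·3 3·11 1·33  f→[33+11+3+1]=48
n=34: 34·1 17·2 2·17 1·34  f→[34+17+2+1]=54
[q^35] f(1)=1,f(5)=5,f(7)=7,f(35)=35 ⇒ 48
q^36  k|36↦f(k): 1:1 2:2 3:3 4:4 6:6 9:9 12:12 18:18 36:36  a_36=91
q^37  k|37↦f(k): 37:37 1:1  a_37=38
n=38: 1·38 2·19 19·2 38·1  f→[1+2+19+38]=60

48, 54, 48, 91, 38, 60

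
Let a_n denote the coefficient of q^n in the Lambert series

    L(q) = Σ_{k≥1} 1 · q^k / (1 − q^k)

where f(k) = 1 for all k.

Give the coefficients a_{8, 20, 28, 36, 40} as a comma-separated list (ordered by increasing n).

4, 6, 6, 9, 8

[q^8] f(1)=1,f(2)=1,f(4)=1,f(8)=1 ⇒ 4
n=20: 1·20 2·10 4·5 5·4 10·2 20·1  f→[1+1+1+1+1+1]=6
[q^28] f(1)=1,f(2)=1,f(4)=1,f(7)=1,f(14)=1,f(28)=1 ⇒ 6
[q^36] f(1)=1,f(2)=1,f(3)=1,f(4)=1,f(6)=1,f(9)=1,f(12)=1,f(18)=1,f(36)=1 ⇒ 9
d|40:{40,20,10,8,5,4,2,1}  Σf=1+1+1+1+1+1+1+1=8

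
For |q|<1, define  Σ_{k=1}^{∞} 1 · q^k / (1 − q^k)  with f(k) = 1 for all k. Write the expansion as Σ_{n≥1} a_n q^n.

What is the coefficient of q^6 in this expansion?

a_6 = 4

[q^6] f(6)=1,f(3)=1,f(2)=1,f(1)=1 ⇒ 4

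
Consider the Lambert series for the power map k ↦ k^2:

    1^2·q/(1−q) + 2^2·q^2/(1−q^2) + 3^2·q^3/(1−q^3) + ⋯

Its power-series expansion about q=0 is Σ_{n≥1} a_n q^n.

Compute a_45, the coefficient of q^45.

q^45  k|45↦f(k): 45:2025 15:225 9:81 5:25 3:9 1:1  a_45=2366

a_45 = 2366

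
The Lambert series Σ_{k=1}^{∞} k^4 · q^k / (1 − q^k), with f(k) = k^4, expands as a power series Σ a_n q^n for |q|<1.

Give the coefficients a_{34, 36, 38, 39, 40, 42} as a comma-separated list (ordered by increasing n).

[q^34] f(1)=1,f(2)=16,f(17)=83521,f(34)=1336336 ⇒ 1419874
[q^36] f(1)=1,f(2)=16,f(3)=81,f(4)=256,f(6)=1296,f(9)=6561,f(12)=20736,f(18)=104976,f(36)=1679616 ⇒ 1813539
n=38: 1·38 2·19 19·2 38·1  f→[1+16+130321+2085136]=2215474
n=39: 1·39 3·13 13·3 39·1  f→[1+81+28561+2313441]=2342084
[q^40] f(1)=1,f(2)=16,f(4)=256,f(5)=625,f(8)=4096,f(10)=10000,f(20)=160000,f(40)=2560000 ⇒ 2734994
n=42: 42·1 21·2 14·3 7·6 6·7 3·14 2·21 1·42  f→[3111696+194481+38416+2401+1296+81+16+1]=3348388

1419874, 1813539, 2215474, 2342084, 2734994, 3348388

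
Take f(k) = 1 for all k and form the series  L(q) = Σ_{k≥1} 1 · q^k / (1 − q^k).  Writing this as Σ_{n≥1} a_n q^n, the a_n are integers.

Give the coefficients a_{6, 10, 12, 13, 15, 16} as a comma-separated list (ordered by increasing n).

4, 4, 6, 2, 4, 5

[q^6] f(6)=1,f(3)=1,f(2)=1,f(1)=1 ⇒ 4
q^10  k|10↦f(k): 10:1 5:1 2:1 1:1  a_10=4
n=12: 12·1 6·2 4·3 3·4 2·6 1·12  f→[1+1+1+1+1+1]=6
q^13  k|13↦f(k): 13:1 1:1  a_13=2
n=15: 1·15 3·5 5·3 15·1  f→[1+1+1+1]=4
n=16: 1·16 2·8 4·4 8·2 16·1  f→[1+1+1+1+1]=5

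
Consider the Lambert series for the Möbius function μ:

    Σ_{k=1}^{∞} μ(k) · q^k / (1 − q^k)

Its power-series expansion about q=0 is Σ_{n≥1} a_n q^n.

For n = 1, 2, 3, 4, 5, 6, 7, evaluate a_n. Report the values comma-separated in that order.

1, 0, 0, 0, 0, 0, 0

[q^1] μ(1)=1 ⇒ 1
q^2  k|2↦μ(k): 1:1 2:-1  a_2=0
n=3: 1·3 3·1  μ→[1+(-1)]=0
q^4  k|4↦μ(k): 1:1 2:-1 4:0  a_4=0
[q^5] μ(5)=-1,μ(1)=1 ⇒ 0
q^6  k|6↦μ(k): 6:1 3:-1 2:-1 1:1  a_6=0
n=7: 1·7 7·1  μ→[1+(-1)]=0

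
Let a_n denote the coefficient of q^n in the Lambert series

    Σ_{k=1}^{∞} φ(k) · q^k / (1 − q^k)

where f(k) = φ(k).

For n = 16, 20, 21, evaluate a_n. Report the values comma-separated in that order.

[q^16] φ(1)=1,φ(2)=1,φ(4)=2,φ(8)=4,φ(16)=8 ⇒ 16
n=20: 20·1 10·2 5·4 4·5 2·10 1·20  φ→[8+4+4+2+1+1]=20
[q^21] φ(21)=12,φ(7)=6,φ(3)=2,φ(1)=1 ⇒ 21

16, 20, 21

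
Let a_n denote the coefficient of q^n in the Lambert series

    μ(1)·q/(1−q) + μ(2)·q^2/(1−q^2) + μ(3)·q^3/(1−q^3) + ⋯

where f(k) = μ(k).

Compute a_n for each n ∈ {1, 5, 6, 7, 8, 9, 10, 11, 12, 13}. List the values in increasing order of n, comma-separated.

1, 0, 0, 0, 0, 0, 0, 0, 0, 0

n=1: 1·1  μ→[1]=1
q^5  k|5↦μ(k): 1:1 5:-1  a_5=0
d|6:{6,3,2,1}  Σμ=1+(-1)+(-1)+1=0
[q^7] μ(1)=1,μ(7)=-1 ⇒ 0
q^8  k|8↦μ(k): 1:1 2:-1 4:0 8:0  a_8=0
q^9  k|9↦μ(k): 9:0 3:-1 1:1  a_9=0
[q^10] μ(10)=1,μ(5)=-1,μ(2)=-1,μ(1)=1 ⇒ 0
[q^11] μ(11)=-1,μ(1)=1 ⇒ 0
[q^12] μ(1)=1,μ(2)=-1,μ(3)=-1,μ(4)=0,μ(6)=1,μ(12)=0 ⇒ 0
d|13:{13,1}  Σμ=(-1)+1=0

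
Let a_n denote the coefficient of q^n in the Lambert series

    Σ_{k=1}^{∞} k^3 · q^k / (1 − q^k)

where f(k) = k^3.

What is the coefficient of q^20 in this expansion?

d|20:{20,10,5,4,2,1}  Σf=8000+1000+125+64+8+1=9198

a_20 = 9198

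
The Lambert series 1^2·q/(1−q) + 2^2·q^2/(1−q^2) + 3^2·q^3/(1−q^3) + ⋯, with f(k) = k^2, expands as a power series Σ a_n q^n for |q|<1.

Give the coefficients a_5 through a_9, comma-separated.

26, 50, 50, 85, 91

n=5: 1·5 5·1  f→[1+25]=26
q^6  k|6↦f(k): 6:36 3:9 2:4 1:1  a_6=50
d|7:{7,1}  Σf=49+1=50
[q^8] f(1)=1,f(2)=4,f(4)=16,f(8)=64 ⇒ 85
d|9:{9,3,1}  Σf=81+9+1=91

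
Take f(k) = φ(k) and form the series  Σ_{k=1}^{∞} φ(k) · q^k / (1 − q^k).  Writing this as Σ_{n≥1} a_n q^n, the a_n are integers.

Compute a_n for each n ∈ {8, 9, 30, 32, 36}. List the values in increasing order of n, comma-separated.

q^8  k|8↦φ(k): 1:1 2:1 4:2 8:4  a_8=8
n=9: 1·9 3·3 9·1  φ→[1+2+6]=9
n=30: 30·1 15·2 10·3 6·5 5·6 3·10 2·15 1·30  φ→[8+8+4+2+4+2+1+1]=30
n=32: 32·1 16·2 8·4 4·8 2·16 1·32  φ→[16+8+4+2+1+1]=32
d|36:{36,18,12,9,6,4,3,2,1}  Σφ=12+6+4+6+2+2+2+1+1=36

8, 9, 30, 32, 36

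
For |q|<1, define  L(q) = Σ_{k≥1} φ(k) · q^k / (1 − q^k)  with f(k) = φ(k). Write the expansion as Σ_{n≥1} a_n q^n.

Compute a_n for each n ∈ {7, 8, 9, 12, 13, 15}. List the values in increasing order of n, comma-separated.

d|7:{1,7}  Σφ=1+6=7
q^8  k|8↦φ(k): 1:1 2:1 4:2 8:4  a_8=8
[q^9] φ(1)=1,φ(3)=2,φ(9)=6 ⇒ 9
q^12  k|12↦φ(k): 1:1 2:1 3:2 4:2 6:2 12:4  a_12=12
[q^13] φ(13)=12,φ(1)=1 ⇒ 13
n=15: 1·15 3·5 5·3 15·1  φ→[1+2+4+8]=15

7, 8, 9, 12, 13, 15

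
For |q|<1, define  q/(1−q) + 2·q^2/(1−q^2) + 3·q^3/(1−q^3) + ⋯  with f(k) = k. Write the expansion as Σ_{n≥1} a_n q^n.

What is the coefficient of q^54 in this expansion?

a_54 = 120

d|54:{54,27,18,9,6,3,2,1}  Σf=54+27+18+9+6+3+2+1=120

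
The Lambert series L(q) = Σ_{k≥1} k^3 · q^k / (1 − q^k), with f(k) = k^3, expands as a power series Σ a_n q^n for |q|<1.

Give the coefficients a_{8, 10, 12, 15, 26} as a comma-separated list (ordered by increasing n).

q^8  k|8↦f(k): 1:1 2:8 4:64 8:512  a_8=585
d|10:{10,5,2,1}  Σf=1000+125+8+1=1134
d|12:{12,6,4,3,2,1}  Σf=1728+216+64+27+8+1=2044
d|15:{1,3,5,15}  Σf=1+27+125+3375=3528
n=26: 1·26 2·13 13·2 26·1  f→[1+8+2197+17576]=19782

585, 1134, 2044, 3528, 19782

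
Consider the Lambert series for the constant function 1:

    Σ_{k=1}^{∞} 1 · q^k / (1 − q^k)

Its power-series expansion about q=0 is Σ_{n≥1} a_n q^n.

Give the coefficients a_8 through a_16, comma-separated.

4, 3, 4, 2, 6, 2, 4, 4, 5

[q^8] f(1)=1,f(2)=1,f(4)=1,f(8)=1 ⇒ 4
[q^9] f(9)=1,f(3)=1,f(1)=1 ⇒ 3
d|10:{10,5,2,1}  Σf=1+1+1+1=4
q^11  k|11↦f(k): 1:1 11:1  a_11=2
[q^12] f(12)=1,f(6)=1,f(4)=1,f(3)=1,f(2)=1,f(1)=1 ⇒ 6
[q^13] f(13)=1,f(1)=1 ⇒ 2
q^14  k|14↦f(k): 1:1 2:1 7:1 14:1  a_14=4
[q^15] f(15)=1,f(5)=1,f(3)=1,f(1)=1 ⇒ 4
d|16:{1,2,4,8,16}  Σf=1+1+1+1+1=5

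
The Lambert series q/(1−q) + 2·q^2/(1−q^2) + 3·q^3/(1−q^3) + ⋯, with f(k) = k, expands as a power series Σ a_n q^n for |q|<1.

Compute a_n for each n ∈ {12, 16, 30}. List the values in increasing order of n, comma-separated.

d|12:{1,2,3,4,6,12}  Σf=1+2+3+4+6+12=28
n=16: 1·16 2·8 4·4 8·2 16·1  f→[1+2+4+8+16]=31
[q^30] f(1)=1,f(2)=2,f(3)=3,f(5)=5,f(6)=6,f(10)=10,f(15)=15,f(30)=30 ⇒ 72

28, 31, 72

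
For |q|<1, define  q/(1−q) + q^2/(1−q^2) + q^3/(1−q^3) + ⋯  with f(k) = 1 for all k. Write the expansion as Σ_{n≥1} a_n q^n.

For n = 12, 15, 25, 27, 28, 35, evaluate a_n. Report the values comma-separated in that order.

[q^12] f(12)=1,f(6)=1,f(4)=1,f(3)=1,f(2)=1,f(1)=1 ⇒ 6
q^15  k|15↦f(k): 15:1 5:1 3:1 1:1  a_15=4
q^25  k|25↦f(k): 25:1 5:1 1:1  a_25=3
[q^27] f(1)=1,f(3)=1,f(9)=1,f(27)=1 ⇒ 4
[q^28] f(1)=1,f(2)=1,f(4)=1,f(7)=1,f(14)=1,f(28)=1 ⇒ 6
d|35:{35,7,5,1}  Σf=1+1+1+1=4

6, 4, 3, 4, 6, 4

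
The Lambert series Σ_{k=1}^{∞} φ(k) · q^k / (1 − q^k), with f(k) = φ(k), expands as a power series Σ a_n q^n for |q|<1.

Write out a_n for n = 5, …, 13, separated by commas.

d|5:{5,1}  Σφ=4+1=5
n=6: 1·6 2·3 3·2 6·1  φ→[1+1+2+2]=6
d|7:{1,7}  Σφ=1+6=7
d|8:{1,2,4,8}  Σφ=1+1+2+4=8
n=9: 1·9 3·3 9·1  φ→[1+2+6]=9
n=10: 1·10 2·5 5·2 10·1  φ→[1+1+4+4]=10
d|11:{11,1}  Σφ=10+1=11
[q^12] φ(12)=4,φ(6)=2,φ(4)=2,φ(3)=2,φ(2)=1,φ(1)=1 ⇒ 12
d|13:{13,1}  Σφ=12+1=13

5, 6, 7, 8, 9, 10, 11, 12, 13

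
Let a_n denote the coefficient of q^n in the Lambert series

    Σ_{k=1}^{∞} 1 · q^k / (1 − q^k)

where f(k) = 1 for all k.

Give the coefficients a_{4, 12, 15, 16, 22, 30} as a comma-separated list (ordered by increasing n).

3, 6, 4, 5, 4, 8

d|4:{4,2,1}  Σf=1+1+1=3
d|12:{1,2,3,4,6,12}  Σf=1+1+1+1+1+1=6
d|15:{15,5,3,1}  Σf=1+1+1+1=4
d|16:{16,8,4,2,1}  Σf=1+1+1+1+1=5
n=22: 22·1 11·2 2·11 1·22  f→[1+1+1+1]=4
n=30: 1·30 2·15 3·10 5·6 6·5 10·3 15·2 30·1  f→[1+1+1+1+1+1+1+1]=8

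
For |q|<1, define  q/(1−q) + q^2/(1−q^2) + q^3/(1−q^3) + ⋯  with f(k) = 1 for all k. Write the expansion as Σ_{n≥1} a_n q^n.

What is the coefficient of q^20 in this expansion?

a_20 = 6

[q^20] f(1)=1,f(2)=1,f(4)=1,f(5)=1,f(10)=1,f(20)=1 ⇒ 6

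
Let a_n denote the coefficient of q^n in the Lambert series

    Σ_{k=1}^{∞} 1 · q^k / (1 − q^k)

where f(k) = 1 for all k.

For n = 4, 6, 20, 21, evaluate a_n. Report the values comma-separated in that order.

3, 4, 6, 4

[q^4] f(4)=1,f(2)=1,f(1)=1 ⇒ 3
n=6: 6·1 3·2 2·3 1·6  f→[1+1+1+1]=4
[q^20] f(20)=1,f(10)=1,f(5)=1,f(4)=1,f(2)=1,f(1)=1 ⇒ 6
q^21  k|21↦f(k): 21:1 7:1 3:1 1:1  a_21=4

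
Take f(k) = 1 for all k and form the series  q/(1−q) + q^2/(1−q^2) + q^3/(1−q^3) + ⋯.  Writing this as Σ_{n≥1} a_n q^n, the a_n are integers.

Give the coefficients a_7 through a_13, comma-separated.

n=7: 1·7 7·1  f→[1+1]=2
d|8:{1,2,4,8}  Σf=1+1+1+1=4
[q^9] f(9)=1,f(3)=1,f(1)=1 ⇒ 3
d|10:{10,5,2,1}  Σf=1+1+1+1=4
q^11  k|11↦f(k): 11:1 1:1  a_11=2
[q^12] f(1)=1,f(2)=1,f(3)=1,f(4)=1,f(6)=1,f(12)=1 ⇒ 6
n=13: 1·13 13·1  f→[1+1]=2

2, 4, 3, 4, 2, 6, 2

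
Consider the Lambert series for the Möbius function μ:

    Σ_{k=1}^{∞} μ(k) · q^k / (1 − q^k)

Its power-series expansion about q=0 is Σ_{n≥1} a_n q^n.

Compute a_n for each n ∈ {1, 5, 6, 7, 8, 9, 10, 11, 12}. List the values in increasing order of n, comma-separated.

1, 0, 0, 0, 0, 0, 0, 0, 0

[q^1] μ(1)=1 ⇒ 1
[q^5] μ(1)=1,μ(5)=-1 ⇒ 0
[q^6] μ(6)=1,μ(3)=-1,μ(2)=-1,μ(1)=1 ⇒ 0
[q^7] μ(7)=-1,μ(1)=1 ⇒ 0
n=8: 1·8 2·4 4·2 8·1  μ→[1+(-1)+0+0]=0
n=9: 9·1 3·3 1·9  μ→[0+(-1)+1]=0
[q^10] μ(10)=1,μ(5)=-1,μ(2)=-1,μ(1)=1 ⇒ 0
[q^11] μ(11)=-1,μ(1)=1 ⇒ 0
q^12  k|12↦μ(k): 12:0 6:1 4:0 3:-1 2:-1 1:1  a_12=0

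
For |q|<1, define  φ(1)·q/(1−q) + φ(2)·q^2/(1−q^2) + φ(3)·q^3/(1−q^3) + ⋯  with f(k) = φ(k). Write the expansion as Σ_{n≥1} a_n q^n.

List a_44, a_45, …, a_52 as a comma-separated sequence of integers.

n=44: 1·44 2·22 4·11 11·4 22·2 44·1  φ→[1+1+2+10+10+20]=44
n=45: 1·45 3·15 5·9 9·5 15·3 45·1  φ→[1+2+4+6+8+24]=45
n=46: 1·46 2·23 23·2 46·1  φ→[1+1+22+22]=46
[q^47] φ(1)=1,φ(47)=46 ⇒ 47
[q^48] φ(48)=16,φ(24)=8,φ(16)=8,φ(12)=4,φ(8)=4,φ(6)=2,φ(4)=2,φ(3)=2,φ(2)=1,φ(1)=1 ⇒ 48
n=49: 49·1 7·7 1·49  φ→[42+6+1]=49
d|50:{50,25,10,5,2,1}  Σφ=20+20+4+4+1+1=50
[q^51] φ(51)=32,φ(17)=16,φ(3)=2,φ(1)=1 ⇒ 51
n=52: 52·1 26·2 13·4 4·13 2·26 1·52  φ→[24+12+12+2+1+1]=52

44, 45, 46, 47, 48, 49, 50, 51, 52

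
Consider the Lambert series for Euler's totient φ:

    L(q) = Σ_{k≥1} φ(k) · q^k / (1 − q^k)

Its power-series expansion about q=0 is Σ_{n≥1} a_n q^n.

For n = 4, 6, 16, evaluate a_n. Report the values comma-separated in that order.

[q^4] φ(1)=1,φ(2)=1,φ(4)=2 ⇒ 4
q^6  k|6↦φ(k): 6:2 3:2 2:1 1:1  a_6=6
[q^16] φ(1)=1,φ(2)=1,φ(4)=2,φ(8)=4,φ(16)=8 ⇒ 16

4, 6, 16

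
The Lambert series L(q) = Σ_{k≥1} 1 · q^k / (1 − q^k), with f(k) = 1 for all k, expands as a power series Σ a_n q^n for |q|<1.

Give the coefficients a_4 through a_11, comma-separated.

3, 2, 4, 2, 4, 3, 4, 2

n=4: 4·1 2·2 1·4  f→[1+1+1]=3
q^5  k|5↦f(k): 1:1 5:1  a_5=2
d|6:{1,2,3,6}  Σf=1+1+1+1=4
n=7: 1·7 7·1  f→[1+1]=2
q^8  k|8↦f(k): 8:1 4:1 2:1 1:1  a_8=4
[q^9] f(1)=1,f(3)=1,f(9)=1 ⇒ 3
n=10: 1·10 2·5 5·2 10·1  f→[1+1+1+1]=4
[q^11] f(1)=1,f(11)=1 ⇒ 2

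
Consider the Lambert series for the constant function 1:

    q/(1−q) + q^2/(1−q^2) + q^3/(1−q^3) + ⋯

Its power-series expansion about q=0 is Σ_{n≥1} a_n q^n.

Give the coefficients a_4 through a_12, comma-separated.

d|4:{1,2,4}  Σf=1+1+1=3
q^5  k|5↦f(k): 1:1 5:1  a_5=2
[q^6] f(1)=1,f(2)=1,f(3)=1,f(6)=1 ⇒ 4
q^7  k|7↦f(k): 7:1 1:1  a_7=2
[q^8] f(8)=1,f(4)=1,f(2)=1,f(1)=1 ⇒ 4
q^9  k|9↦f(k): 9:1 3:1 1:1  a_9=3
q^10  k|10↦f(k): 1:1 2:1 5:1 10:1  a_10=4
n=11: 11·1 1·11  f→[1+1]=2
d|12:{12,6,4,3,2,1}  Σf=1+1+1+1+1+1=6

3, 2, 4, 2, 4, 3, 4, 2, 6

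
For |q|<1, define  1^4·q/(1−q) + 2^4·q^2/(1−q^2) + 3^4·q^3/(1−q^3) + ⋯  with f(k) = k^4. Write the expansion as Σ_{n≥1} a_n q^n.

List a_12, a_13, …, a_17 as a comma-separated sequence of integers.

d|12:{1,2,3,4,6,12}  Σf=1+16+81+256+1296+20736=22386
d|13:{13,1}  Σf=28561+1=28562
[q^14] f(1)=1,f(2)=16,f(7)=2401,f(14)=38416 ⇒ 40834
[q^15] f(1)=1,f(3)=81,f(5)=625,f(15)=50625 ⇒ 51332
d|16:{1,2,4,8,16}  Σf=1+16+256+4096+65536=69905
[q^17] f(17)=83521,f(1)=1 ⇒ 83522

22386, 28562, 40834, 51332, 69905, 83522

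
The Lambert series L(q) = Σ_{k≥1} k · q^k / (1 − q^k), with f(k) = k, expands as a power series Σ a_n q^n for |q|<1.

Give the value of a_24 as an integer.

a_24 = 60

n=24: 1·24 2·12 3·8 4·6 6·4 8·3 12·2 24·1  f→[1+2+3+4+6+8+12+24]=60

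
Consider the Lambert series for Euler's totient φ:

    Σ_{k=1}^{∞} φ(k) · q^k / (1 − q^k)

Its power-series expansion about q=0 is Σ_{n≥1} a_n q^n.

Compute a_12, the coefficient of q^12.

[q^12] φ(12)=4,φ(6)=2,φ(4)=2,φ(3)=2,φ(2)=1,φ(1)=1 ⇒ 12

a_12 = 12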